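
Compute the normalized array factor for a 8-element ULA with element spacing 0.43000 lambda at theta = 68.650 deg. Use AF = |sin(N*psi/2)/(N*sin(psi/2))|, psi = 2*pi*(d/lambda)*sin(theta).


psi = 2*pi*0.43000*sin(68.650 deg) = 2.516358 rad
AF = |sin(8*2.516358/2) / (8*sin(2.516358/2))| = 0.07852

0.07852


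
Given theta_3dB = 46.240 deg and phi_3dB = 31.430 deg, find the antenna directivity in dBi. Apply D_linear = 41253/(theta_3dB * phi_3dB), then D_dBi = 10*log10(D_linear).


D_linear = 41253 / (46.240 * 31.430) = 28.38529
D_dBi = 10 * log10(28.38529) = 14.53 dBi

14.53 dBi


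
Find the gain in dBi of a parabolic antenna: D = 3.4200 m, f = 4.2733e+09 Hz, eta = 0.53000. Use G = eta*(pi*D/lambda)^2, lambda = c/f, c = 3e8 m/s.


lambda = c / f = 3.0000e+08 / 4.2733e+09 = 0.07020336 m
G_linear = 0.53000 * (pi * 3.4200 / 0.07020336)^2 = 12414.01
G_dBi = 10 * log10(12414.01) = 40.94 dBi

40.94 dBi


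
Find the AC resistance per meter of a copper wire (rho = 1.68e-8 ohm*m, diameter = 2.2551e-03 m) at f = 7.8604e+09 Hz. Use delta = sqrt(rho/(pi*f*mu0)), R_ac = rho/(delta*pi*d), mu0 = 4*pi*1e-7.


delta = sqrt(1.68e-8 / (pi * 7.8604e+09 * 4*pi*1e-7)) = 7.357876e-07 m
R_ac = 1.68e-8 / (7.357876e-07 * pi * 2.2551e-03) = 3.223 ohm/m

3.223 ohm/m


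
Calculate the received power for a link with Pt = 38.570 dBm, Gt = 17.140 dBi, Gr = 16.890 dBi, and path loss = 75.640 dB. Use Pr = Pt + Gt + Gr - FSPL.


Pr = 38.570 + 17.140 + 16.890 - 75.640 = -3.04 dBm

-3.04 dBm


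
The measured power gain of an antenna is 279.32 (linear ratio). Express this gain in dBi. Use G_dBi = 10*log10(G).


G_dBi = 10 * log10(279.32) = 24.46 dBi

24.46 dBi


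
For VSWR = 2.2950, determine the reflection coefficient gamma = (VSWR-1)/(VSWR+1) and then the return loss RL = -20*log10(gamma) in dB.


gamma = (2.2950 - 1) / (2.2950 + 1) = 0.3930197
RL = -20 * log10(0.3930197) = 8.112 dB

8.112 dB


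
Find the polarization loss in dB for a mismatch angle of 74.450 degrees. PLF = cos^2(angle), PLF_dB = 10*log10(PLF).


PLF_linear = cos^2(74.450 deg) = 0.07186646
PLF_dB = 10 * log10(0.07186646) = -11.43 dB

-11.43 dB


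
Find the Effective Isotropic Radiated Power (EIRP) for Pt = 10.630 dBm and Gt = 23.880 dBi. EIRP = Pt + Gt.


EIRP = Pt + Gt = 10.630 + 23.880 = 34.51 dBm

34.51 dBm


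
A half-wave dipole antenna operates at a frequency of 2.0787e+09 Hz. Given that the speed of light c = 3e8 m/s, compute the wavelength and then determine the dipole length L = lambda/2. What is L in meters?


lambda = c / f = 3.0000e+08 / 2.0787e+09 = 0.1443210 m
L = lambda / 2 = 0.1443210 / 2 = 0.07216 m

0.07216 m


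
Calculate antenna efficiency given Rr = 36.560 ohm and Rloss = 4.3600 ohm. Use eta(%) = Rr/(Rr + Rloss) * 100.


eta = 36.560 / (36.560 + 4.3600) * 100 = 89.35%

89.35%


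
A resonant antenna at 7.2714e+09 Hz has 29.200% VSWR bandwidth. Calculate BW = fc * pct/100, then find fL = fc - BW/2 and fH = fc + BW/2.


BW = 7.2714e+09 * 29.200/100 = 2.123249e+09 Hz
fL = 7.2714e+09 - 2.123249e+09/2 = 6.210e+09 Hz
fH = 7.2714e+09 + 2.123249e+09/2 = 8.333e+09 Hz

BW=2.123e+09 Hz, fL=6.210e+09 Hz, fH=8.333e+09 Hz


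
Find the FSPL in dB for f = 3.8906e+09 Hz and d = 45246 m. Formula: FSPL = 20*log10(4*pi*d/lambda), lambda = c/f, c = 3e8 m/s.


lambda = c / f = 3.0000e+08 / 3.8906e+09 = 0.07710893 m
FSPL = 20 * log10(4*pi*45246/0.07710893) = 137.4 dB

137.4 dB


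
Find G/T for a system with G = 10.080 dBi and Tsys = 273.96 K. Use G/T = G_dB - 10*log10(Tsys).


G/T = 10.080 - 10*log10(273.96) = 10.080 - 24.37687 = -14.30 dB/K

-14.30 dB/K


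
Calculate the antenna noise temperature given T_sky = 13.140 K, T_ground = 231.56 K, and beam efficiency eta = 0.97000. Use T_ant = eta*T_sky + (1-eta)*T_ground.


T_ant = 0.97000 * 13.140 + (1 - 0.97000) * 231.56 = 19.69 K

19.69 K


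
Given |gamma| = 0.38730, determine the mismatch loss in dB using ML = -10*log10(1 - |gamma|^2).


ML = -10 * log10(1 - 0.38730^2) = -10 * log10(0.84999871) = 0.7058 dB

0.7058 dB


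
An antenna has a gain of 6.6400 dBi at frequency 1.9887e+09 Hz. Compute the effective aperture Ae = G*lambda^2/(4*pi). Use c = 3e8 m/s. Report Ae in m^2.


lambda = c / f = 3.0000e+08 / 1.9887e+09 = 0.1508523 m
G_linear = 10^(6.6400/10) = 4.613176
Ae = G_linear * lambda^2 / (4*pi) = 4.613176 * 0.1508523^2 / (4*pi) = 8.354e-03 m^2

8.354e-03 m^2


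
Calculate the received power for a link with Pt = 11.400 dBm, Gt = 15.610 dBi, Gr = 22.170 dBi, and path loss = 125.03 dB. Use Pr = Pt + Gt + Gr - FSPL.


Pr = 11.400 + 15.610 + 22.170 - 125.03 = -75.85 dBm

-75.85 dBm


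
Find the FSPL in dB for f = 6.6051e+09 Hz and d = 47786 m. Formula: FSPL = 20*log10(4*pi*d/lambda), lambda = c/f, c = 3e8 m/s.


lambda = c / f = 3.0000e+08 / 6.6051e+09 = 0.04541945 m
FSPL = 20 * log10(4*pi*47786/0.04541945) = 142.4 dB

142.4 dB


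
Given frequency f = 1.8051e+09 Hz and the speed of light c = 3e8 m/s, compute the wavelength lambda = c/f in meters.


lambda = c / f = 3.0000e+08 / 1.8051e+09 = 0.1662 m

0.1662 m


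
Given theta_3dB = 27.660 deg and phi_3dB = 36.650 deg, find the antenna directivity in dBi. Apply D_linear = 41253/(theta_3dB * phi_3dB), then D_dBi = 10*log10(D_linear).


D_linear = 41253 / (27.660 * 36.650) = 40.69391
D_dBi = 10 * log10(40.69391) = 16.10 dBi

16.10 dBi


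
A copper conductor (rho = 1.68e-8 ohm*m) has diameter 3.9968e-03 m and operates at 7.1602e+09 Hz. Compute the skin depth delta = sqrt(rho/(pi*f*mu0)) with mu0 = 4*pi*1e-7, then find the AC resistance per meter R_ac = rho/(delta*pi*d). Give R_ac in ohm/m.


delta = sqrt(1.68e-8 / (pi * 7.1602e+09 * 4*pi*1e-7)) = 7.709251e-07 m
R_ac = 1.68e-8 / (7.709251e-07 * pi * 3.9968e-03) = 1.736 ohm/m

1.736 ohm/m


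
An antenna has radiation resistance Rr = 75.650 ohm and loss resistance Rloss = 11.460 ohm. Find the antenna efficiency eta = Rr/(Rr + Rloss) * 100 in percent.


eta = 75.650 / (75.650 + 11.460) * 100 = 86.84%

86.84%


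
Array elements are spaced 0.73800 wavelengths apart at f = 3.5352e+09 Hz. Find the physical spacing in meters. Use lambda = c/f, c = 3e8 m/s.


lambda = c / f = 3.0000e+08 / 3.5352e+09 = 0.08486083 m
d = 0.73800 * 0.08486083 = 0.06263 m

0.06263 m


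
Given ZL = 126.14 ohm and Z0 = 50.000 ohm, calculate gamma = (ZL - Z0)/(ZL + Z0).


gamma = (126.14 - 50.000) / (126.14 + 50.000) = 0.4323

0.4323


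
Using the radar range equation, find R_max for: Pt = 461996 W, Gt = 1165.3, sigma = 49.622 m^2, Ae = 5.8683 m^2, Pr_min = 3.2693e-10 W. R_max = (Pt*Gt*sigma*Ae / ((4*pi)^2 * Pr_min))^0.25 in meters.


R^4 = 461996*1165.3*49.622*5.8683 / ((4*pi)^2 * 3.2693e-10) = 3.036603e+18
R_max = 3.036603e+18^0.25 = 41744 m

41744 m


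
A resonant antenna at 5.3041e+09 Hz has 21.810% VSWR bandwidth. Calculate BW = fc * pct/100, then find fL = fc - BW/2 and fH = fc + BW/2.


BW = 5.3041e+09 * 21.810/100 = 1.156824e+09 Hz
fL = 5.3041e+09 - 1.156824e+09/2 = 4.726e+09 Hz
fH = 5.3041e+09 + 1.156824e+09/2 = 5.883e+09 Hz

BW=1.157e+09 Hz, fL=4.726e+09 Hz, fH=5.883e+09 Hz


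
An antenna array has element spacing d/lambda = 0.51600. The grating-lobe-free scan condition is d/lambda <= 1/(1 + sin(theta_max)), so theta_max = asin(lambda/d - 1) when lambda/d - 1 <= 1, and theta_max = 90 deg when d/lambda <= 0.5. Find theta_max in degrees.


lambda/d - 1 = 1/0.51600 - 1 = 0.9379845
theta_max = asin(0.9379845) = 69.72 deg

69.72 deg


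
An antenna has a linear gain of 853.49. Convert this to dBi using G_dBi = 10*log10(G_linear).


G_dBi = 10 * log10(853.49) = 29.31 dBi

29.31 dBi


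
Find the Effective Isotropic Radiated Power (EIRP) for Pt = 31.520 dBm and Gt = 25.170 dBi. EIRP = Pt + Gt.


EIRP = Pt + Gt = 31.520 + 25.170 = 56.69 dBm

56.69 dBm


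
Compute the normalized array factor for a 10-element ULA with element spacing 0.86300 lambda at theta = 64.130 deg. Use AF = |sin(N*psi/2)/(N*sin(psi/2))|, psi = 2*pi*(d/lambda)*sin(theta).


psi = 2*pi*0.86300*sin(64.130 deg) = 4.878992 rad
AF = |sin(10*4.878992/2) / (10*sin(4.878992/2))| = 0.1042

0.1042


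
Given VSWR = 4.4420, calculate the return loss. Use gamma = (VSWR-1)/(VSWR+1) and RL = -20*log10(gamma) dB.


gamma = (4.4420 - 1) / (4.4420 + 1) = 0.6324881
RL = -20 * log10(0.6324881) = 3.979 dB

3.979 dB


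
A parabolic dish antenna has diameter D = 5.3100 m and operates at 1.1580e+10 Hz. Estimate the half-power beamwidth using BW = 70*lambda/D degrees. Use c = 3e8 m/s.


lambda = c / f = 3.0000e+08 / 1.1580e+10 = 0.02590674 m
BW = 70 * 0.02590674 / 5.3100 = 0.3415 deg

0.3415 deg


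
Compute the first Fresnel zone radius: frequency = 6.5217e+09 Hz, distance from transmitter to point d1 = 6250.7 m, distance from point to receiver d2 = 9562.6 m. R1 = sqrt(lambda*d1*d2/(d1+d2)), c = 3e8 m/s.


lambda = c / f = 3.0000e+08 / 6.5217e+09 = 0.04600028 m
R1 = sqrt(0.04600028 * 6250.7 * 9562.6 / (6250.7 + 9562.6)) = 13.19 m

13.19 m


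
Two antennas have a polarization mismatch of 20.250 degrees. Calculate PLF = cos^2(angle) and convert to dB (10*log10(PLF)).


PLF_linear = cos^2(20.250 deg) = 0.8802030
PLF_dB = 10 * log10(0.8802030) = -0.5542 dB

-0.5542 dB


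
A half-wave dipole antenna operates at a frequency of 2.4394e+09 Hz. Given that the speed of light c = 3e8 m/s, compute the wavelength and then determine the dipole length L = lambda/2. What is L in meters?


lambda = c / f = 3.0000e+08 / 2.4394e+09 = 0.1229811 m
L = lambda / 2 = 0.1229811 / 2 = 0.06149 m

0.06149 m


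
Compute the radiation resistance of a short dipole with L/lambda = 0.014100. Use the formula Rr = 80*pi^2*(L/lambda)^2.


Rr = 80 * pi^2 * (0.014100)^2 = 80 * 9.869604 * 1.988100e-04 = 0.1570 ohm

0.1570 ohm


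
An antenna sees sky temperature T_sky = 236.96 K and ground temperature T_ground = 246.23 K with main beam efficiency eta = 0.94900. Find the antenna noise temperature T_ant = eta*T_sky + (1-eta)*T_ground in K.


T_ant = 0.94900 * 236.96 + (1 - 0.94900) * 246.23 = 237.4 K

237.4 K


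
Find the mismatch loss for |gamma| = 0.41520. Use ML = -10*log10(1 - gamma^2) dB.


ML = -10 * log10(1 - 0.41520^2) = -10 * log10(0.82760896) = 0.8217 dB

0.8217 dB


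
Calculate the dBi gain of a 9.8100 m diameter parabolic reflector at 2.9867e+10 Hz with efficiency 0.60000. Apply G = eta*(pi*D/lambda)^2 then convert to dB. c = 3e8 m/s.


lambda = c / f = 3.0000e+08 / 2.9867e+10 = 0.01004453 m
G_linear = 0.60000 * (pi * 9.8100 / 0.01004453)^2 = 5.648456e+06
G_dBi = 10 * log10(5.648456e+06) = 67.52 dBi

67.52 dBi


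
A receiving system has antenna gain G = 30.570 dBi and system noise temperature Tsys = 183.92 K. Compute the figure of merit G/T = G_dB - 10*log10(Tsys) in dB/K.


G/T = 30.570 - 10*log10(183.92) = 30.570 - 22.64629 = 7.924 dB/K

7.924 dB/K


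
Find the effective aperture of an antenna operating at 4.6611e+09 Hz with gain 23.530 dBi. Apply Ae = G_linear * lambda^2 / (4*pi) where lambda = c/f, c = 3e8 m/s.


lambda = c / f = 3.0000e+08 / 4.6611e+09 = 0.06436249 m
G_linear = 10^(23.530/10) = 225.4239
Ae = G_linear * lambda^2 / (4*pi) = 225.4239 * 0.06436249^2 / (4*pi) = 0.07431 m^2

0.07431 m^2


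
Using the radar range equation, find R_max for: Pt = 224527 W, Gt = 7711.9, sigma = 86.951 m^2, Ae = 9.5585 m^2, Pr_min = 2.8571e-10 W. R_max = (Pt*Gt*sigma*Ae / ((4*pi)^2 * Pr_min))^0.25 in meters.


R^4 = 224527*7711.9*86.951*9.5585 / ((4*pi)^2 * 2.8571e-10) = 3.189695e+19
R_max = 3.189695e+19^0.25 = 75151 m

75151 m


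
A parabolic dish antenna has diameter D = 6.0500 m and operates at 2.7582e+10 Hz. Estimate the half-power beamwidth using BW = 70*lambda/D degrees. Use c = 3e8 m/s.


lambda = c / f = 3.0000e+08 / 2.7582e+10 = 0.01087666 m
BW = 70 * 0.01087666 / 6.0500 = 0.1258 deg

0.1258 deg


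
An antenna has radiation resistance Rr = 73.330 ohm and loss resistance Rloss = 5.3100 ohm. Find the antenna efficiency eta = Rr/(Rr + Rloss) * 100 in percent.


eta = 73.330 / (73.330 + 5.3100) * 100 = 93.25%

93.25%


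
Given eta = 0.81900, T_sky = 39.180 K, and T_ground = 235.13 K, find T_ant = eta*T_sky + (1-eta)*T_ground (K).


T_ant = 0.81900 * 39.180 + (1 - 0.81900) * 235.13 = 74.65 K

74.65 K


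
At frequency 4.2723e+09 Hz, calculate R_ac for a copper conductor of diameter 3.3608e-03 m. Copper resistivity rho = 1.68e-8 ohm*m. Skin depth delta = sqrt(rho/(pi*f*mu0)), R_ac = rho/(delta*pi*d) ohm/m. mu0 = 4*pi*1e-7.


delta = sqrt(1.68e-8 / (pi * 4.2723e+09 * 4*pi*1e-7)) = 9.980307e-07 m
R_ac = 1.68e-8 / (9.980307e-07 * pi * 3.3608e-03) = 1.594 ohm/m

1.594 ohm/m


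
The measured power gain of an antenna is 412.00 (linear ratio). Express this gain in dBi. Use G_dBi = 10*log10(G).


G_dBi = 10 * log10(412.00) = 26.15 dBi

26.15 dBi


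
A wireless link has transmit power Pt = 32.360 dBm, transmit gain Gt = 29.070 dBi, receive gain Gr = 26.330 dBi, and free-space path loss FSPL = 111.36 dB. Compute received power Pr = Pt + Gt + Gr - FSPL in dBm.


Pr = 32.360 + 29.070 + 26.330 - 111.36 = -23.60 dBm

-23.60 dBm


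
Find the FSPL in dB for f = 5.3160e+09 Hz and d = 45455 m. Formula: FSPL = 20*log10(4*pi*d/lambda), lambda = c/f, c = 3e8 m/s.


lambda = c / f = 3.0000e+08 / 5.3160e+09 = 0.05643341 m
FSPL = 20 * log10(4*pi*45455/0.05643341) = 140.1 dB

140.1 dB


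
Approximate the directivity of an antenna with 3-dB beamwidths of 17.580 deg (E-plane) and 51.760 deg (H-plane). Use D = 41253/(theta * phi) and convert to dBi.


D_linear = 41253 / (17.580 * 51.760) = 45.33592
D_dBi = 10 * log10(45.33592) = 16.56 dBi

16.56 dBi


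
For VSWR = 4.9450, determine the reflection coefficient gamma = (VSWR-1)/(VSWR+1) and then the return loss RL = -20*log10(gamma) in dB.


gamma = (4.9450 - 1) / (4.9450 + 1) = 0.6635828
RL = -20 * log10(0.6635828) = 3.562 dB

3.562 dB


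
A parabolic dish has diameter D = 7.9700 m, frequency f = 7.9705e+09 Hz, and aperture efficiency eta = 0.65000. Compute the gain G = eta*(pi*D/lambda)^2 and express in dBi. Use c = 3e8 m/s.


lambda = c / f = 3.0000e+08 / 7.9705e+09 = 0.03763879 m
G_linear = 0.65000 * (pi * 7.9700 / 0.03763879)^2 = 287646.1
G_dBi = 10 * log10(287646.1) = 54.59 dBi

54.59 dBi


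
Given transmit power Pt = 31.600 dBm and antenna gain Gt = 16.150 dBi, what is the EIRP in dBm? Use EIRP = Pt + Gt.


EIRP = Pt + Gt = 31.600 + 16.150 = 47.75 dBm

47.75 dBm


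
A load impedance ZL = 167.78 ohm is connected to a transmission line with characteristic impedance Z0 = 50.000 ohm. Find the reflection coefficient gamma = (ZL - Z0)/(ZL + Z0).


gamma = (167.78 - 50.000) / (167.78 + 50.000) = 0.5408

0.5408


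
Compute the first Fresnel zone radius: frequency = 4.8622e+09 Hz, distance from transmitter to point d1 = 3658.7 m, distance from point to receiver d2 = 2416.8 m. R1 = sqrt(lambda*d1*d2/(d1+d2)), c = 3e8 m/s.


lambda = c / f = 3.0000e+08 / 4.8622e+09 = 0.06170046 m
R1 = sqrt(0.06170046 * 3658.7 * 2416.8 / (3658.7 + 2416.8)) = 9.476 m

9.476 m


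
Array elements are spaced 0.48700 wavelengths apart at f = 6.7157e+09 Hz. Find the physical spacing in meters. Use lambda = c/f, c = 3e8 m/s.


lambda = c / f = 3.0000e+08 / 6.7157e+09 = 0.04467144 m
d = 0.48700 * 0.04467144 = 0.02175 m

0.02175 m


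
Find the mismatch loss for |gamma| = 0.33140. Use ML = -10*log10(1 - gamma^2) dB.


ML = -10 * log10(1 - 0.33140^2) = -10 * log10(0.89017404) = 0.5053 dB

0.5053 dB


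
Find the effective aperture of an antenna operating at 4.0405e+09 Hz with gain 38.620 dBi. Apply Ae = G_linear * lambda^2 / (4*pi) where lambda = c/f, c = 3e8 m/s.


lambda = c / f = 3.0000e+08 / 4.0405e+09 = 0.07424824 m
G_linear = 10^(38.620/10) = 7277.798
Ae = G_linear * lambda^2 / (4*pi) = 7277.798 * 0.07424824^2 / (4*pi) = 3.193 m^2

3.193 m^2


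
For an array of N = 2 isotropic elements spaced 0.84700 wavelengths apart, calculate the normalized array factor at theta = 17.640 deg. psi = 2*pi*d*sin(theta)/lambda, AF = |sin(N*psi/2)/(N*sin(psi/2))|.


psi = 2*pi*0.84700*sin(17.640 deg) = 1.612711 rad
AF = |sin(2*1.612711/2) / (2*sin(1.612711/2))| = 0.6921

0.6921


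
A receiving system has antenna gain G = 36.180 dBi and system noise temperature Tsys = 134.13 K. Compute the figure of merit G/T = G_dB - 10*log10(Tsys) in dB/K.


G/T = 36.180 - 10*log10(134.13) = 36.180 - 21.27526 = 14.90 dB/K

14.90 dB/K


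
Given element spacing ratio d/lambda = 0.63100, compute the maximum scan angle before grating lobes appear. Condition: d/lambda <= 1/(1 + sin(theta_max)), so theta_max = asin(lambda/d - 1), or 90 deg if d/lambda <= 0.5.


lambda/d - 1 = 1/0.63100 - 1 = 0.5847861
theta_max = asin(0.5847861) = 35.79 deg

35.79 deg


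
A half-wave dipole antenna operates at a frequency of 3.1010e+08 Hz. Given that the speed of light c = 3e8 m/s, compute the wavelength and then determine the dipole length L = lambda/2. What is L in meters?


lambda = c / f = 3.0000e+08 / 3.1010e+08 = 0.9674299 m
L = lambda / 2 = 0.9674299 / 2 = 0.4837 m

0.4837 m


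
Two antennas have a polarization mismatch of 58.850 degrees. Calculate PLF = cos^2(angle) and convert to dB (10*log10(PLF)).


PLF_linear = cos^2(58.850 deg) = 0.2675790
PLF_dB = 10 * log10(0.2675790) = -5.725 dB

-5.725 dB


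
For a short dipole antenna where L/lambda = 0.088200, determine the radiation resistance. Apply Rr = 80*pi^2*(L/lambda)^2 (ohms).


Rr = 80 * pi^2 * (0.088200)^2 = 80 * 9.869604 * 7.779240e-03 = 6.142 ohm

6.142 ohm


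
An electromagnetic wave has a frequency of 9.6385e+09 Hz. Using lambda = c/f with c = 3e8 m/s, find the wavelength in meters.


lambda = c / f = 3.0000e+08 / 9.6385e+09 = 0.03113 m

0.03113 m


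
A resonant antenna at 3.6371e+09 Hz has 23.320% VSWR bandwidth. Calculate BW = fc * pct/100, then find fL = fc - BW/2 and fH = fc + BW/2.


BW = 3.6371e+09 * 23.320/100 = 8.481717e+08 Hz
fL = 3.6371e+09 - 8.481717e+08/2 = 3.213e+09 Hz
fH = 3.6371e+09 + 8.481717e+08/2 = 4.061e+09 Hz

BW=8.482e+08 Hz, fL=3.213e+09 Hz, fH=4.061e+09 Hz


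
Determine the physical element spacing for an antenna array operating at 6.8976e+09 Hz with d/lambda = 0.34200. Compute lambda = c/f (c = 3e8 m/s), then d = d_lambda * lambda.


lambda = c / f = 3.0000e+08 / 6.8976e+09 = 0.04349339 m
d = 0.34200 * 0.04349339 = 0.01487 m

0.01487 m


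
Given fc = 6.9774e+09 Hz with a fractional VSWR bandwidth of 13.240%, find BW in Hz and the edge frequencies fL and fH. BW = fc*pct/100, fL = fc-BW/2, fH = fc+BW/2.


BW = 6.9774e+09 * 13.240/100 = 9.238078e+08 Hz
fL = 6.9774e+09 - 9.238078e+08/2 = 6.515e+09 Hz
fH = 6.9774e+09 + 9.238078e+08/2 = 7.439e+09 Hz

BW=9.238e+08 Hz, fL=6.515e+09 Hz, fH=7.439e+09 Hz


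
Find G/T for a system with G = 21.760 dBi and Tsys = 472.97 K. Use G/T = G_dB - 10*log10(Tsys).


G/T = 21.760 - 10*log10(472.97) = 21.760 - 26.74834 = -4.988 dB/K

-4.988 dB/K


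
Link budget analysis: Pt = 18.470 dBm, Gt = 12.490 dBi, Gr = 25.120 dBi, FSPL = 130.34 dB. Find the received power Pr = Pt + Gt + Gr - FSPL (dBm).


Pr = 18.470 + 12.490 + 25.120 - 130.34 = -74.26 dBm

-74.26 dBm


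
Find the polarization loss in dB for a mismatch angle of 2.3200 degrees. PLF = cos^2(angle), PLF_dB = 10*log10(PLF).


PLF_linear = cos^2(2.3200 deg) = 0.9983613
PLF_dB = 10 * log10(0.9983613) = -7.123e-03 dB

-7.123e-03 dB


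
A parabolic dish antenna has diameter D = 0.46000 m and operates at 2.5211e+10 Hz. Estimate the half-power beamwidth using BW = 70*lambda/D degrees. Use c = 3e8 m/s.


lambda = c / f = 3.0000e+08 / 2.5211e+10 = 0.01189957 m
BW = 70 * 0.01189957 / 0.46000 = 1.811 deg

1.811 deg


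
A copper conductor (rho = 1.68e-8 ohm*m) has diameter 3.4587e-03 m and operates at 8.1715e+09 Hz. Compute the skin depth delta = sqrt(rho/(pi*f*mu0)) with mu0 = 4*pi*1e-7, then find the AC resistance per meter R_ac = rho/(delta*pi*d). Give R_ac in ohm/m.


delta = sqrt(1.68e-8 / (pi * 8.1715e+09 * 4*pi*1e-7)) = 7.216455e-07 m
R_ac = 1.68e-8 / (7.216455e-07 * pi * 3.4587e-03) = 2.143 ohm/m

2.143 ohm/m


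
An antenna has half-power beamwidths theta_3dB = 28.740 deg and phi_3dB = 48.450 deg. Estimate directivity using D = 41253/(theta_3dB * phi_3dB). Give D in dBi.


D_linear = 41253 / (28.740 * 48.450) = 29.62613
D_dBi = 10 * log10(29.62613) = 14.72 dBi

14.72 dBi


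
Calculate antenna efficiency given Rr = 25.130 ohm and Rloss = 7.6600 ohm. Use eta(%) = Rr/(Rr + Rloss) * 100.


eta = 25.130 / (25.130 + 7.6600) * 100 = 76.64%

76.64%


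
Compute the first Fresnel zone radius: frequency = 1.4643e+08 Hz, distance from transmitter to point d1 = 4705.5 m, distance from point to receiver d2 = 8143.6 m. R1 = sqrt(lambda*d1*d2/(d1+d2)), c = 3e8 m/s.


lambda = c / f = 3.0000e+08 / 1.4643e+08 = 2.048760 m
R1 = sqrt(2.048760 * 4705.5 * 8143.6 / (4705.5 + 8143.6)) = 78.17 m

78.17 m


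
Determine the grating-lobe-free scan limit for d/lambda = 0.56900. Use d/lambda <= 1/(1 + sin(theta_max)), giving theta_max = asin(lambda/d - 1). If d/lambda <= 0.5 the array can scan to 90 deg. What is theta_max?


lambda/d - 1 = 1/0.56900 - 1 = 0.7574692
theta_max = asin(0.7574692) = 49.24 deg

49.24 deg


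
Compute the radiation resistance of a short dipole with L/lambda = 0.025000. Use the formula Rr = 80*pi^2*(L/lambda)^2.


Rr = 80 * pi^2 * (0.025000)^2 = 80 * 9.869604 * 6.250000e-04 = 0.4935 ohm

0.4935 ohm


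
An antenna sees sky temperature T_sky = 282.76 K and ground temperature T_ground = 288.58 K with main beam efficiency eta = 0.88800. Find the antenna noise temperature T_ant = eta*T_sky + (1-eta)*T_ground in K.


T_ant = 0.88800 * 282.76 + (1 - 0.88800) * 288.58 = 283.4 K

283.4 K


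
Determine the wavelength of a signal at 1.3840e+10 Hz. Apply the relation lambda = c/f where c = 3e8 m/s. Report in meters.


lambda = c / f = 3.0000e+08 / 1.3840e+10 = 0.02168 m

0.02168 m


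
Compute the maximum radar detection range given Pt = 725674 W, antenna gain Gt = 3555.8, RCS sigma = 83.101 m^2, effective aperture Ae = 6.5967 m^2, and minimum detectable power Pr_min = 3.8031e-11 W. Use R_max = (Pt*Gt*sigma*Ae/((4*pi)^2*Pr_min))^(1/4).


R^4 = 725674*3555.8*83.101*6.5967 / ((4*pi)^2 * 3.8031e-11) = 2.355344e+20
R_max = 2.355344e+20^0.25 = 123884 m

123884 m


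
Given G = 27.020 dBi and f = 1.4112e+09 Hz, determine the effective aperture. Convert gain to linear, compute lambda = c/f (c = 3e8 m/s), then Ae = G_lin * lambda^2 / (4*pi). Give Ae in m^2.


lambda = c / f = 3.0000e+08 / 1.4112e+09 = 0.2125850 m
G_linear = 10^(27.020/10) = 503.5006
Ae = G_linear * lambda^2 / (4*pi) = 503.5006 * 0.2125850^2 / (4*pi) = 1.811 m^2

1.811 m^2


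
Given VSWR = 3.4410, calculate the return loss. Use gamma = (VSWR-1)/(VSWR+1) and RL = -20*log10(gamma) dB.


gamma = (3.4410 - 1) / (3.4410 + 1) = 0.5496510
RL = -20 * log10(0.5496510) = 5.198 dB

5.198 dB


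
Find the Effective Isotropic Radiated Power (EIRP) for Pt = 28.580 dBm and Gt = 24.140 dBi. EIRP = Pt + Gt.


EIRP = Pt + Gt = 28.580 + 24.140 = 52.72 dBm

52.72 dBm


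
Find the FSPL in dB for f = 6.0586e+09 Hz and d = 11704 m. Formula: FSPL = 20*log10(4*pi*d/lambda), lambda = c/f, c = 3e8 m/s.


lambda = c / f = 3.0000e+08 / 6.0586e+09 = 0.04951639 m
FSPL = 20 * log10(4*pi*11704/0.04951639) = 129.5 dB

129.5 dB


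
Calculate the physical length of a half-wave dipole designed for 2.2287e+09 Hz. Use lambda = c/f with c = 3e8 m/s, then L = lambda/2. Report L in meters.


lambda = c / f = 3.0000e+08 / 2.2287e+09 = 0.1346076 m
L = lambda / 2 = 0.1346076 / 2 = 0.06730 m

0.06730 m


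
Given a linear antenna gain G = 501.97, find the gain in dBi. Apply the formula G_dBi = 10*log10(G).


G_dBi = 10 * log10(501.97) = 27.01 dBi

27.01 dBi


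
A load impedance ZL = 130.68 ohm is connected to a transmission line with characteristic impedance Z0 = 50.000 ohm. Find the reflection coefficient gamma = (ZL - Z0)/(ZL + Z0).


gamma = (130.68 - 50.000) / (130.68 + 50.000) = 0.4465

0.4465


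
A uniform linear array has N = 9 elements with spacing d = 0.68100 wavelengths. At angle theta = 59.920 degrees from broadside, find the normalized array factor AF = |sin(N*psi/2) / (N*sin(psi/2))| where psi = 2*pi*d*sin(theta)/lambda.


psi = 2*pi*0.68100*sin(59.920 deg) = 3.702601 rad
AF = |sin(9*3.702601/2) / (9*sin(3.702601/2))| = 0.09431

0.09431


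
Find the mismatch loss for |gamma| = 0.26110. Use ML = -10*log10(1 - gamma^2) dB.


ML = -10 * log10(1 - 0.26110^2) = -10 * log10(0.93182679) = 0.3066 dB

0.3066 dB


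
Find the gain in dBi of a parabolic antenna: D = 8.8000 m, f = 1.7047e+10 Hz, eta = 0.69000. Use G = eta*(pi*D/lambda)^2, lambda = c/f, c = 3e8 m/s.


lambda = c / f = 3.0000e+08 / 1.7047e+10 = 0.01759840 m
G_linear = 0.69000 * (pi * 8.8000 / 0.01759840)^2 = 1.702816e+06
G_dBi = 10 * log10(1.702816e+06) = 62.31 dBi

62.31 dBi


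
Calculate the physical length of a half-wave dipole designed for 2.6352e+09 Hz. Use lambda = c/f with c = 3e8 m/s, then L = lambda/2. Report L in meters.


lambda = c / f = 3.0000e+08 / 2.6352e+09 = 0.1138434 m
L = lambda / 2 = 0.1138434 / 2 = 0.05692 m

0.05692 m


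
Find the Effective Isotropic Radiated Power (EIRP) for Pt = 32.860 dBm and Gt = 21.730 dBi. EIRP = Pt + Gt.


EIRP = Pt + Gt = 32.860 + 21.730 = 54.59 dBm

54.59 dBm


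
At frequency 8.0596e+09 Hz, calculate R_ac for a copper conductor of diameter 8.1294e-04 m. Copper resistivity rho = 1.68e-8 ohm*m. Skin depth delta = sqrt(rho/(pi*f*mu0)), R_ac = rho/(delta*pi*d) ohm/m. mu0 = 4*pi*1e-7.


delta = sqrt(1.68e-8 / (pi * 8.0596e+09 * 4*pi*1e-7)) = 7.266379e-07 m
R_ac = 1.68e-8 / (7.266379e-07 * pi * 8.1294e-04) = 9.053 ohm/m

9.053 ohm/m


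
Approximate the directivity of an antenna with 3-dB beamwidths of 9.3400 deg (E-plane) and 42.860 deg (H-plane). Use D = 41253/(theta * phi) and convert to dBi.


D_linear = 41253 / (9.3400 * 42.860) = 103.0520
D_dBi = 10 * log10(103.0520) = 20.13 dBi

20.13 dBi


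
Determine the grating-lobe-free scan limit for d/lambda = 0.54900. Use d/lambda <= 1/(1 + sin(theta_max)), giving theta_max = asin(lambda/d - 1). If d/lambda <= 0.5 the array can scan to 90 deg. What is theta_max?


lambda/d - 1 = 1/0.54900 - 1 = 0.8214936
theta_max = asin(0.8214936) = 55.23 deg

55.23 deg


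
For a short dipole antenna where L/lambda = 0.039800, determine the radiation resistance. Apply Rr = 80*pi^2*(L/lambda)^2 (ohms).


Rr = 80 * pi^2 * (0.039800)^2 = 80 * 9.869604 * 1.584040e-03 = 1.251 ohm

1.251 ohm


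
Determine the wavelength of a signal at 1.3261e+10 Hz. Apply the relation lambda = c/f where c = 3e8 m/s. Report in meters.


lambda = c / f = 3.0000e+08 / 1.3261e+10 = 0.02262 m

0.02262 m


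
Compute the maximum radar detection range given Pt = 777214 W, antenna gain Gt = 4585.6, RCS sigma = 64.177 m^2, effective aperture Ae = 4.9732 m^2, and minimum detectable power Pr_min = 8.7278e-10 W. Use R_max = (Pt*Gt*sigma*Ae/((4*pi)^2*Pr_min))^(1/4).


R^4 = 777214*4585.6*64.177*4.9732 / ((4*pi)^2 * 8.7278e-10) = 8.253300e+18
R_max = 8.253300e+18^0.25 = 53599 m

53599 m


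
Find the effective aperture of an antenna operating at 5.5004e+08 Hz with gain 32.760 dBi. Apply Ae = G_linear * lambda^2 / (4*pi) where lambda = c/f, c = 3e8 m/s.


lambda = c / f = 3.0000e+08 / 5.5004e+08 = 0.5454149 m
G_linear = 10^(32.760/10) = 1887.991
Ae = G_linear * lambda^2 / (4*pi) = 1887.991 * 0.5454149^2 / (4*pi) = 44.69 m^2

44.69 m^2


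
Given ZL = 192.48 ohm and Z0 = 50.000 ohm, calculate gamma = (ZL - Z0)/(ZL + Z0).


gamma = (192.48 - 50.000) / (192.48 + 50.000) = 0.5876

0.5876


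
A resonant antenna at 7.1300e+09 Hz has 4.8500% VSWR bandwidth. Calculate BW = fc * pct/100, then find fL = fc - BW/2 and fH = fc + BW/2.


BW = 7.1300e+09 * 4.8500/100 = 3.458050e+08 Hz
fL = 7.1300e+09 - 3.458050e+08/2 = 6.957e+09 Hz
fH = 7.1300e+09 + 3.458050e+08/2 = 7.303e+09 Hz

BW=3.458e+08 Hz, fL=6.957e+09 Hz, fH=7.303e+09 Hz


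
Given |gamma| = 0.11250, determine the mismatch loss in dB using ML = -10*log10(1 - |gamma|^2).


ML = -10 * log10(1 - 0.11250^2) = -10 * log10(0.98734375) = 0.05532 dB

0.05532 dB


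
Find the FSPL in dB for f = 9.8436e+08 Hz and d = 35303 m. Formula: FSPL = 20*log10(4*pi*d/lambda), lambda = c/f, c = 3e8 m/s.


lambda = c / f = 3.0000e+08 / 9.8436e+08 = 0.3047665 m
FSPL = 20 * log10(4*pi*35303/0.3047665) = 123.3 dB

123.3 dB


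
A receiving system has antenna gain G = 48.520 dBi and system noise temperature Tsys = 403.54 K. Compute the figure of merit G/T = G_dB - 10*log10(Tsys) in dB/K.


G/T = 48.520 - 10*log10(403.54) = 48.520 - 26.05887 = 22.46 dB/K

22.46 dB/K


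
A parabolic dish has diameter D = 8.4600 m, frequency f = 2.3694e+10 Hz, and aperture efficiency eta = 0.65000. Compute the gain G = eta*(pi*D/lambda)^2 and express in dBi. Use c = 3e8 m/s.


lambda = c / f = 3.0000e+08 / 2.3694e+10 = 0.01266143 m
G_linear = 0.65000 * (pi * 8.4600 / 0.01266143)^2 = 2.864101e+06
G_dBi = 10 * log10(2.864101e+06) = 64.57 dBi

64.57 dBi


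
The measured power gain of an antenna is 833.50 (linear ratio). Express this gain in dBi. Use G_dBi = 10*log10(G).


G_dBi = 10 * log10(833.50) = 29.21 dBi

29.21 dBi


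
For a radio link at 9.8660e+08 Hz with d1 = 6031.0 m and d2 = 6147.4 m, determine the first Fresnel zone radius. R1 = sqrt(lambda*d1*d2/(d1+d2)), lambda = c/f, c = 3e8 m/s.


lambda = c / f = 3.0000e+08 / 9.8660e+08 = 0.3040746 m
R1 = sqrt(0.3040746 * 6031.0 * 6147.4 / (6031.0 + 6147.4)) = 30.43 m

30.43 m


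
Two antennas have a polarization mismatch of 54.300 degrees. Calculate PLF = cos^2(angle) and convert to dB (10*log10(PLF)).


PLF_linear = cos^2(54.300 deg) = 0.3405203
PLF_dB = 10 * log10(0.3405203) = -4.679 dB

-4.679 dB


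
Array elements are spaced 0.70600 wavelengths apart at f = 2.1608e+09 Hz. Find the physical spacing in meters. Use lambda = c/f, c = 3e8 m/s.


lambda = c / f = 3.0000e+08 / 2.1608e+09 = 0.1388375 m
d = 0.70600 * 0.1388375 = 0.09802 m

0.09802 m


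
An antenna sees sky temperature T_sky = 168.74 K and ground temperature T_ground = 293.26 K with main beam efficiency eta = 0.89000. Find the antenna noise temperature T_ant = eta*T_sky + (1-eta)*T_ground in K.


T_ant = 0.89000 * 168.74 + (1 - 0.89000) * 293.26 = 182.4 K

182.4 K


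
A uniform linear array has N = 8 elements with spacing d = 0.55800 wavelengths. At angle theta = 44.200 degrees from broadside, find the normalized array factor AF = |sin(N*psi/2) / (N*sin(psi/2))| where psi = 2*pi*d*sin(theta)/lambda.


psi = 2*pi*0.55800*sin(44.200 deg) = 2.444273 rad
AF = |sin(8*2.444273/2) / (8*sin(2.444273/2))| = 0.04590

0.04590


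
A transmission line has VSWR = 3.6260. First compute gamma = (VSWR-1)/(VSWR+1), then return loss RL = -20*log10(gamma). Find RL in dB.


gamma = (3.6260 - 1) / (3.6260 + 1) = 0.5676610
RL = -20 * log10(0.5676610) = 4.918 dB

4.918 dB


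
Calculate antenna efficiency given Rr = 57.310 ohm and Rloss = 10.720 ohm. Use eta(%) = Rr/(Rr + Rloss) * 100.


eta = 57.310 / (57.310 + 10.720) * 100 = 84.24%

84.24%


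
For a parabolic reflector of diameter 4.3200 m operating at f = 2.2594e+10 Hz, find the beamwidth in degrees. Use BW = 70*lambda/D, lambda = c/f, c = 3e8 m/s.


lambda = c / f = 3.0000e+08 / 2.2594e+10 = 0.01327786 m
BW = 70 * 0.01327786 / 4.3200 = 0.2152 deg

0.2152 deg


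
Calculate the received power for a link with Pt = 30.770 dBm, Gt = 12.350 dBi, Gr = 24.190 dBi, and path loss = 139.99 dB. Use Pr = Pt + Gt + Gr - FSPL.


Pr = 30.770 + 12.350 + 24.190 - 139.99 = -72.68 dBm

-72.68 dBm


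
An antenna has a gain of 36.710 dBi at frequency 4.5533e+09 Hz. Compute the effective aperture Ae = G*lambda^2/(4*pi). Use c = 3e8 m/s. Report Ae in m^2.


lambda = c / f = 3.0000e+08 / 4.5533e+09 = 0.06588628 m
G_linear = 10^(36.710/10) = 4688.134
Ae = G_linear * lambda^2 / (4*pi) = 4688.134 * 0.06588628^2 / (4*pi) = 1.619 m^2

1.619 m^2


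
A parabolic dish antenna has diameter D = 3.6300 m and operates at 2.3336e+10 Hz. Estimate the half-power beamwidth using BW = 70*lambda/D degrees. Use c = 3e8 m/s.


lambda = c / f = 3.0000e+08 / 2.3336e+10 = 0.01285567 m
BW = 70 * 0.01285567 / 3.6300 = 0.2479 deg

0.2479 deg


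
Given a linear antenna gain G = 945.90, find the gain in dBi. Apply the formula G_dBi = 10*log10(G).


G_dBi = 10 * log10(945.90) = 29.76 dBi

29.76 dBi


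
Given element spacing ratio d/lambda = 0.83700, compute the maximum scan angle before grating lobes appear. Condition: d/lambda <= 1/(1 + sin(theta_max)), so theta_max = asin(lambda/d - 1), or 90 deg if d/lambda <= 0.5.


lambda/d - 1 = 1/0.83700 - 1 = 0.1947431
theta_max = asin(0.1947431) = 11.23 deg

11.23 deg


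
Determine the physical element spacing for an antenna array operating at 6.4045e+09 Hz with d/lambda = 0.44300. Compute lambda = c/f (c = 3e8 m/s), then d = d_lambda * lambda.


lambda = c / f = 3.0000e+08 / 6.4045e+09 = 0.04684206 m
d = 0.44300 * 0.04684206 = 0.02075 m

0.02075 m


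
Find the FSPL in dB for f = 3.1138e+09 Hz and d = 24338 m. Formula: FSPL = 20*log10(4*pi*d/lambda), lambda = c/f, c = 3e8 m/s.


lambda = c / f = 3.0000e+08 / 3.1138e+09 = 0.09634530 m
FSPL = 20 * log10(4*pi*24338/0.09634530) = 130.0 dB

130.0 dB


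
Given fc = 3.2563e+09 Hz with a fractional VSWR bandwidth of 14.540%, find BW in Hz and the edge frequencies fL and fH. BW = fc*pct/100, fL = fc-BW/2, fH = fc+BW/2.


BW = 3.2563e+09 * 14.540/100 = 4.734660e+08 Hz
fL = 3.2563e+09 - 4.734660e+08/2 = 3.020e+09 Hz
fH = 3.2563e+09 + 4.734660e+08/2 = 3.493e+09 Hz

BW=4.735e+08 Hz, fL=3.020e+09 Hz, fH=3.493e+09 Hz


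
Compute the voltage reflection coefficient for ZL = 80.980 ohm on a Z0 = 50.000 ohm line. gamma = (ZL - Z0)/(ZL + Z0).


gamma = (80.980 - 50.000) / (80.980 + 50.000) = 0.2365

0.2365


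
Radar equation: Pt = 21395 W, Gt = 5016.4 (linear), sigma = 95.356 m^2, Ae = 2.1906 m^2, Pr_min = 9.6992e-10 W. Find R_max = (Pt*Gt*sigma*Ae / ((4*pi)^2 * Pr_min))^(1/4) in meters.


R^4 = 21395*5016.4*95.356*2.1906 / ((4*pi)^2 * 9.6992e-10) = 1.463726e+17
R_max = 1.463726e+17^0.25 = 19560 m

19560 m


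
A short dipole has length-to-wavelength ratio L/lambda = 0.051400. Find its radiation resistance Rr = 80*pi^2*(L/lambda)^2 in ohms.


Rr = 80 * pi^2 * (0.051400)^2 = 80 * 9.869604 * 2.641960e-03 = 2.086 ohm

2.086 ohm


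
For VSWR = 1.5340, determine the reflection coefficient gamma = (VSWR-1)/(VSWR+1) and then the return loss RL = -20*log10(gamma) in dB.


gamma = (1.5340 - 1) / (1.5340 + 1) = 0.2107340
RL = -20 * log10(0.2107340) = 13.53 dB

13.53 dB


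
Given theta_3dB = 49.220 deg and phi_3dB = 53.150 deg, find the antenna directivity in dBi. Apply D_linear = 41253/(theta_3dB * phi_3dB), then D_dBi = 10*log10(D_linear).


D_linear = 41253 / (49.220 * 53.150) = 15.76924
D_dBi = 10 * log10(15.76924) = 11.98 dBi

11.98 dBi


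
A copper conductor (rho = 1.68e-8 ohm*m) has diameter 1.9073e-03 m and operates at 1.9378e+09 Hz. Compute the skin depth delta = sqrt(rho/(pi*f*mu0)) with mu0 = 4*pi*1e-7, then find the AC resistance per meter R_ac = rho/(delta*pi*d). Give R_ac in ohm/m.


delta = sqrt(1.68e-8 / (pi * 1.9378e+09 * 4*pi*1e-7)) = 1.481905e-06 m
R_ac = 1.68e-8 / (1.481905e-06 * pi * 1.9073e-03) = 1.892 ohm/m

1.892 ohm/m


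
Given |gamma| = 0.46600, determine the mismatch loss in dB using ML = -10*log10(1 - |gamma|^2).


ML = -10 * log10(1 - 0.46600^2) = -10 * log10(0.782844) = 1.063 dB

1.063 dB


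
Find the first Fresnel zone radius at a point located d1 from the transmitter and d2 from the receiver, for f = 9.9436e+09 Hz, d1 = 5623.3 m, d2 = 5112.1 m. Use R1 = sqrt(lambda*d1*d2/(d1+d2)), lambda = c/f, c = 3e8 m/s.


lambda = c / f = 3.0000e+08 / 9.9436e+09 = 0.03017016 m
R1 = sqrt(0.03017016 * 5623.3 * 5112.1 / (5623.3 + 5112.1)) = 8.988 m

8.988 m


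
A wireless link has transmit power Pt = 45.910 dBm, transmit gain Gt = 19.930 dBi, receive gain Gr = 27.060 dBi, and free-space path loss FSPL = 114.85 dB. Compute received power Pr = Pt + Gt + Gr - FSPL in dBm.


Pr = 45.910 + 19.930 + 27.060 - 114.85 = -21.95 dBm

-21.95 dBm


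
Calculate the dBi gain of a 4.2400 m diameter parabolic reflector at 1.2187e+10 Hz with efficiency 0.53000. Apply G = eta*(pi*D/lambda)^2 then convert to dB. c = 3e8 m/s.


lambda = c / f = 3.0000e+08 / 1.2187e+10 = 0.02461639 m
G_linear = 0.53000 * (pi * 4.2400 / 0.02461639)^2 = 155188.2
G_dBi = 10 * log10(155188.2) = 51.91 dBi

51.91 dBi


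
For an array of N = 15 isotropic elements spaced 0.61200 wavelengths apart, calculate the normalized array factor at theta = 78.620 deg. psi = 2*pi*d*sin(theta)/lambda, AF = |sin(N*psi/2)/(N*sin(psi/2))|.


psi = 2*pi*0.61200*sin(78.620 deg) = 3.769711 rad
AF = |sin(15*3.769711/2) / (15*sin(3.769711/2))| = 1.052e-04

1.052e-04


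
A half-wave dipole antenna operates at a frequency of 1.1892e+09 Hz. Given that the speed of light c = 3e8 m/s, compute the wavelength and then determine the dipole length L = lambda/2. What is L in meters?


lambda = c / f = 3.0000e+08 / 1.1892e+09 = 0.2522704 m
L = lambda / 2 = 0.2522704 / 2 = 0.1261 m

0.1261 m


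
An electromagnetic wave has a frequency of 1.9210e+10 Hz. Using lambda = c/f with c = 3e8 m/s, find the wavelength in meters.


lambda = c / f = 3.0000e+08 / 1.9210e+10 = 0.01562 m

0.01562 m


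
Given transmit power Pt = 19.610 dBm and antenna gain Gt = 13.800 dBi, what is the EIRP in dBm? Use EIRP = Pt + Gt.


EIRP = Pt + Gt = 19.610 + 13.800 = 33.41 dBm

33.41 dBm


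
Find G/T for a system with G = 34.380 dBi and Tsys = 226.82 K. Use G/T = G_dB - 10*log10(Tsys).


G/T = 34.380 - 10*log10(226.82) = 34.380 - 23.55681 = 10.82 dB/K

10.82 dB/K


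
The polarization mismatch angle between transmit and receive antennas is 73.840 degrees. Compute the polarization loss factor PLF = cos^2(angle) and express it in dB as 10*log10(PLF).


PLF_linear = cos^2(73.840 deg) = 0.07746237
PLF_dB = 10 * log10(0.07746237) = -11.11 dB

-11.11 dB


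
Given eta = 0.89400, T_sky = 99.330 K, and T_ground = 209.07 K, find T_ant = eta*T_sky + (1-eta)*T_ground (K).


T_ant = 0.89400 * 99.330 + (1 - 0.89400) * 209.07 = 111.0 K

111.0 K


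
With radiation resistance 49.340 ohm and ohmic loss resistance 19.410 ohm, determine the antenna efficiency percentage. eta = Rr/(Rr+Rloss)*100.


eta = 49.340 / (49.340 + 19.410) * 100 = 71.77%

71.77%


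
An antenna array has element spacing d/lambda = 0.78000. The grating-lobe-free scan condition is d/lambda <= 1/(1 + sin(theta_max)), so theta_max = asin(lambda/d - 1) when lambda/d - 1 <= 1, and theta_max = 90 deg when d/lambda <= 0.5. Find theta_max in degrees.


lambda/d - 1 = 1/0.78000 - 1 = 0.2820513
theta_max = asin(0.2820513) = 16.38 deg

16.38 deg


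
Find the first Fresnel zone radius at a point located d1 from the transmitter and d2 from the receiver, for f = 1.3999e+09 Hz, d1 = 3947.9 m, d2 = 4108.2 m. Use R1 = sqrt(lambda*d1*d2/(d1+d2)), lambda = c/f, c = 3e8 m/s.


lambda = c / f = 3.0000e+08 / 1.3999e+09 = 0.2143010 m
R1 = sqrt(0.2143010 * 3947.9 * 4108.2 / (3947.9 + 4108.2)) = 20.77 m

20.77 m


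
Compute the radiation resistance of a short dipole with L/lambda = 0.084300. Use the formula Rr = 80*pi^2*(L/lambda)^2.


Rr = 80 * pi^2 * (0.084300)^2 = 80 * 9.869604 * 7.106490e-03 = 5.611 ohm

5.611 ohm


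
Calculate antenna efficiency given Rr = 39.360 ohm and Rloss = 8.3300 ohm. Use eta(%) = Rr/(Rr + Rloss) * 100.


eta = 39.360 / (39.360 + 8.3300) * 100 = 82.53%

82.53%


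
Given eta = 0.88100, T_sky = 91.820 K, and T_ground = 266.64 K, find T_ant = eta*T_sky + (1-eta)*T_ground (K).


T_ant = 0.88100 * 91.820 + (1 - 0.88100) * 266.64 = 112.6 K

112.6 K
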